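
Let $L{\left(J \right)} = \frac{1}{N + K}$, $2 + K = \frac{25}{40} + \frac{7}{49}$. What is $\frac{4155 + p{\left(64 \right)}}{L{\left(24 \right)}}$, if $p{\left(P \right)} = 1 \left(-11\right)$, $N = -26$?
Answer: $-112850$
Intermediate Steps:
$p{\left(P \right)} = -11$
$K = - \frac{69}{56}$ ($K = -2 + \left(\frac{25}{40} + \frac{7}{49}\right) = -2 + \left(25 \cdot \frac{1}{40} + 7 \cdot \frac{1}{49}\right) = -2 + \left(\frac{5}{8} + \frac{1}{7}\right) = -2 + \frac{43}{56} = - \frac{69}{56} \approx -1.2321$)
$L{\left(J \right)} = - \frac{56}{1525}$ ($L{\left(J \right)} = \frac{1}{-26 - \frac{69}{56}} = \frac{1}{- \frac{1525}{56}} = - \frac{56}{1525}$)
$\frac{4155 + p{\left(64 \right)}}{L{\left(24 \right)}} = \frac{4155 - 11}{- \frac{56}{1525}} = 4144 \left(- \frac{1525}{56}\right) = -112850$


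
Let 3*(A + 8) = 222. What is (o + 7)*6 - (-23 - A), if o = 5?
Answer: 161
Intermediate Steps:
A = 66 (A = -8 + (⅓)*222 = -8 + 74 = 66)
(o + 7)*6 - (-23 - A) = (5 + 7)*6 - (-23 - 1*66) = 12*6 - (-23 - 66) = 72 - 1*(-89) = 72 + 89 = 161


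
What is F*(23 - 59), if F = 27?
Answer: -972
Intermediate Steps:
F*(23 - 59) = 27*(23 - 59) = 27*(-36) = -972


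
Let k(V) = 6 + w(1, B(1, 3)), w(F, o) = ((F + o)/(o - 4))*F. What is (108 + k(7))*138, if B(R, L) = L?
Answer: 15180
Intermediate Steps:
w(F, o) = F*(F + o)/(-4 + o) (w(F, o) = ((F + o)/(-4 + o))*F = F*(F + o)/(-4 + o))
k(V) = 2 (k(V) = 6 + 1*(1 + 3)/(-4 + 3) = 6 + 1*4/(-1) = 6 + 1*(-1)*4 = 6 - 4 = 2)
(108 + k(7))*138 = (108 + 2)*138 = 110*138 = 15180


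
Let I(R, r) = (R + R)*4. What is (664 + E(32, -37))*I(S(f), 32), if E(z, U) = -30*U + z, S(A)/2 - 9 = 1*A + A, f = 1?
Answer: 317856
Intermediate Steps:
S(A) = 18 + 4*A (S(A) = 18 + 2*(1*A + A) = 18 + 2*(A + A) = 18 + 2*(2*A) = 18 + 4*A)
I(R, r) = 8*R (I(R, r) = (2*R)*4 = 8*R)
E(z, U) = z - 30*U
(664 + E(32, -37))*I(S(f), 32) = (664 + (32 - 30*(-37)))*(8*(18 + 4*1)) = (664 + (32 + 1110))*(8*(18 + 4)) = (664 + 1142)*(8*22) = 1806*176 = 317856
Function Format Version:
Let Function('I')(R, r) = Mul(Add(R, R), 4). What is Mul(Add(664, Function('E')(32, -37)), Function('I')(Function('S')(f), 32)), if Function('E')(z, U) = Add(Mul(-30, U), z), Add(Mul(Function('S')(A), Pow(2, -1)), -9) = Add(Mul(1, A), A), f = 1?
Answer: 317856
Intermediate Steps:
Function('S')(A) = Add(18, Mul(4, A)) (Function('S')(A) = Add(18, Mul(2, Add(Mul(1, A), A))) = Add(18, Mul(2, Add(A, A))) = Add(18, Mul(2, Mul(2, A))) = Add(18, Mul(4, A)))
Function('I')(R, r) = Mul(8, R) (Function('I')(R, r) = Mul(Mul(2, R), 4) = Mul(8, R))
Function('E')(z, U) = Add(z, Mul(-30, U))
Mul(Add(664, Function('E')(32, -37)), Function('I')(Function('S')(f), 32)) = Mul(Add(664, Add(32, Mul(-30, -37))), Mul(8, Add(18, Mul(4, 1)))) = Mul(Add(664, Add(32, 1110)), Mul(8, Add(18, 4))) = Mul(Add(664, 1142), Mul(8, 22)) = Mul(1806, 176) = 317856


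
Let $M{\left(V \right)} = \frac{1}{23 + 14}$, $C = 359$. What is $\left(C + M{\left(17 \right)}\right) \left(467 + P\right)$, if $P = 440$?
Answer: $\frac{12048588}{37} \approx 3.2564 \cdot 10^{5}$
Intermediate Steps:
$M{\left(V \right)} = \frac{1}{37}$
$\left(C + M{\left(17 \right)}\right) \left(467 + P\right) = \left(359 + \frac{1}{37}\right) \left(467 + 440\right) = \frac{13284}{37} \cdot 907 = \frac{12048588}{37}$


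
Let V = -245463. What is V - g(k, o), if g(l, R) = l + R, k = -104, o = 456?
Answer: -245815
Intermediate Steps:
g(l, R) = R + l
V - g(k, o) = -245463 - (456 - 104) = -245463 - 1*352 = -245463 - 352 = -245815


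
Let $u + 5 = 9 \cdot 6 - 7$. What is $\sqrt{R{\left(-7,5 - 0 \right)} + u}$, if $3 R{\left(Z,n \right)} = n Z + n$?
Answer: $4 \sqrt{2} \approx 5.6569$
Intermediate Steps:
$R{\left(Z,n \right)} = \frac{n}{3} + \frac{Z n}{3}$ ($R{\left(Z,n \right)} = \frac{n Z + n}{3} = \frac{Z n + n}{3} = \frac{n + Z n}{3} = \frac{n}{3} + \frac{Z n}{3}$)
$u = 42$ ($u = -5 + \left(9 \cdot 6 - 7\right) = -5 + \left(54 - 7\right) = -5 + 47 = 42$)
$\sqrt{R{\left(-7,5 - 0 \right)} + u} = \sqrt{\frac{\left(5 - 0\right) \left(1 - 7\right)}{3} + 42} = \sqrt{\frac{1}{3} \left(5 + 0\right) \left(-6\right) + 42} = \sqrt{\frac{1}{3} \cdot 5 \left(-6\right) + 42} = \sqrt{-10 + 42} = \sqrt{32} = 4 \sqrt{2}$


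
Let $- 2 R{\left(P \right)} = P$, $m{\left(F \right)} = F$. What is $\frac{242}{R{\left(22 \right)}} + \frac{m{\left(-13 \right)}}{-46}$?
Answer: $- \frac{999}{46} \approx -21.717$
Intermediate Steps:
$R{\left(P \right)} = - \frac{P}{2}$
$\frac{242}{R{\left(22 \right)}} + \frac{m{\left(-13 \right)}}{-46} = \frac{242}{\left(- \frac{1}{2}\right) 22} - \frac{13}{-46} = \frac{242}{-11} - - \frac{13}{46} = 242 \left(- \frac{1}{11}\right) + \frac{13}{46} = -22 + \frac{13}{46} = - \frac{999}{46}$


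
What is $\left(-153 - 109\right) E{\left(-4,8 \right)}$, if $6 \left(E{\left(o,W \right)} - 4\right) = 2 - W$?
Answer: $-786$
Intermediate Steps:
$E{\left(o,W \right)} = \frac{13}{3} - \frac{W}{6}$ ($E{\left(o,W \right)} = 4 + \frac{2 - W}{6} = 4 - \left(- \frac{1}{3} + \frac{W}{6}\right) = \frac{13}{3} - \frac{W}{6}$)
$\left(-153 - 109\right) E{\left(-4,8 \right)} = \left(-153 - 109\right) \left(\frac{13}{3} - \frac{4}{3}\right) = - 262 \left(\frac{13}{3} - \frac{4}{3}\right) = \left(-262\right) 3 = -786$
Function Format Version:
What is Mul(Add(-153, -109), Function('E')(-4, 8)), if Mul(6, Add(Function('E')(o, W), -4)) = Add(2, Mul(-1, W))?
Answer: -786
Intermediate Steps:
Function('E')(o, W) = Add(Rational(13, 3), Mul(Rational(-1, 6), W)) (Function('E')(o, W) = Add(4, Mul(Rational(1, 6), Add(2, Mul(-1, W)))) = Add(4, Add(Rational(1, 3), Mul(Rational(-1, 6), W))) = Add(Rational(13, 3), Mul(Rational(-1, 6), W)))
Mul(Add(-153, -109), Function('E')(-4, 8)) = Mul(Add(-153, -109), Add(Rational(13, 3), Mul(Rational(-1, 6), 8))) = Mul(-262, Add(Rational(13, 3), Rational(-4, 3))) = Mul(-262, 3) = -786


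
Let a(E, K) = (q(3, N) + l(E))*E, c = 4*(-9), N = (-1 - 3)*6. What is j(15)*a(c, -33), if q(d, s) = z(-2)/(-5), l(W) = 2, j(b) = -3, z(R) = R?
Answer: 1296/5 ≈ 259.20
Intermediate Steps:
N = -24 (N = -4*6 = -24)
q(d, s) = ⅖ (q(d, s) = -2/(-5) = -2*(-⅕) = ⅖)
c = -36
a(E, K) = 12*E/5 (a(E, K) = (⅖ + 2)*E = 12*E/5)
j(15)*a(c, -33) = -36*(-36)/5 = -3*(-432/5) = 1296/5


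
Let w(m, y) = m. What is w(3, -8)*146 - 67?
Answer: 371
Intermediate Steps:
w(3, -8)*146 - 67 = 3*146 - 67 = 438 - 67 = 371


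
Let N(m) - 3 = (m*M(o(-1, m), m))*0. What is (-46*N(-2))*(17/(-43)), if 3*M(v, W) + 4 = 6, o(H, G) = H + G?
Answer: 2346/43 ≈ 54.558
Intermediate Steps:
o(H, G) = G + H
M(v, W) = ⅔ (M(v, W) = -4/3 + (⅓)*6 = -4/3 + 2 = ⅔)
N(m) = 3 (N(m) = 3 + (m*(⅔))*0 = 3 + (2*m/3)*0 = 3 + 0 = 3)
(-46*N(-2))*(17/(-43)) = (-46*3)*(17/(-43)) = -2346*(-1)/43 = -138*(-17/43) = 2346/43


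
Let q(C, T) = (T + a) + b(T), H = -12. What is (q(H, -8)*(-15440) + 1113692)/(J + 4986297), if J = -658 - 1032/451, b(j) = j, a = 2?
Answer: 599763252/2248522157 ≈ 0.26674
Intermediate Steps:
q(C, T) = 2 + 2*T (q(C, T) = (T + 2) + T = (2 + T) + T = 2 + 2*T)
J = -297790/451 (J = -658 - 1032*1/451 = -658 - 1032/451 = -297790/451 ≈ -660.29)
(q(H, -8)*(-15440) + 1113692)/(J + 4986297) = ((2 + 2*(-8))*(-15440) + 1113692)/(-297790/451 + 4986297) = ((2 - 16)*(-15440) + 1113692)/(2248522157/451) = (-14*(-15440) + 1113692)*(451/2248522157) = (216160 + 1113692)*(451/2248522157) = 1329852*(451/2248522157) = 599763252/2248522157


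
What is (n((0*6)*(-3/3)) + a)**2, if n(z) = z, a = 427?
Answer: 182329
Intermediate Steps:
(n((0*6)*(-3/3)) + a)**2 = ((0*6)*(-3/3) + 427)**2 = (0*(-3*1/3) + 427)**2 = (0*(-1) + 427)**2 = (0 + 427)**2 = 427**2 = 182329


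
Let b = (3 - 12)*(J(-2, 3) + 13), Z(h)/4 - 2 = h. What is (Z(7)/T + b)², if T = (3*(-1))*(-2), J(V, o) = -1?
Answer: 10404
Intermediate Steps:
Z(h) = 8 + 4*h
T = 6 (T = -3*(-2) = 6)
b = -108 (b = (3 - 12)*(-1 + 13) = -9*12 = -108)
(Z(7)/T + b)² = ((8 + 4*7)/6 - 108)² = ((8 + 28)*(⅙) - 108)² = (36*(⅙) - 108)² = (6 - 108)² = (-102)² = 10404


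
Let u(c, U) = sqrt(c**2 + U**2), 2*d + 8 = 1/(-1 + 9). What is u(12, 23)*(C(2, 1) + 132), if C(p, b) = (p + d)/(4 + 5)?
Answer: 18977*sqrt(673)/144 ≈ 3418.8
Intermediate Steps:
d = -63/16 (d = -4 + 1/(2*(-1 + 9)) = -4 + (1/2)/8 = -4 + (1/2)*(1/8) = -4 + 1/16 = -63/16 ≈ -3.9375)
C(p, b) = -7/16 + p/9 (C(p, b) = (p - 63/16)/(4 + 5) = (-63/16 + p)/9 = (-63/16 + p)*(1/9) = -7/16 + p/9)
u(c, U) = sqrt(U**2 + c**2)
u(12, 23)*(C(2, 1) + 132) = sqrt(23**2 + 12**2)*((-7/16 + (1/9)*2) + 132) = sqrt(529 + 144)*((-7/16 + 2/9) + 132) = sqrt(673)*(-31/144 + 132) = sqrt(673)*(18977/144) = 18977*sqrt(673)/144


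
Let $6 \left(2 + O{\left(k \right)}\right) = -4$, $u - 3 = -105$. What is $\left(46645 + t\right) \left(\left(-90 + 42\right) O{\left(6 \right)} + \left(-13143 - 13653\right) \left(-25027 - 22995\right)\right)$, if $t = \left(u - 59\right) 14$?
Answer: $57122234037240$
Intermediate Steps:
$u = -102$ ($u = 3 - 105 = -102$)
$O{\left(k \right)} = - \frac{8}{3}$ ($O{\left(k \right)} = -2 + \frac{1}{6} \left(-4\right) = -2 - \frac{2}{3} = - \frac{8}{3}$)
$t = -2254$ ($t = \left(-102 - 59\right) 14 = \left(-161\right) 14 = -2254$)
$\left(46645 + t\right) \left(\left(-90 + 42\right) O{\left(6 \right)} + \left(-13143 - 13653\right) \left(-25027 - 22995\right)\right) = \left(46645 - 2254\right) \left(\left(-90 + 42\right) \left(- \frac{8}{3}\right) + \left(-13143 - 13653\right) \left(-25027 - 22995\right)\right) = 44391 \left(\left(-48\right) \left(- \frac{8}{3}\right) - -1286797512\right) = 44391 \left(128 + 1286797512\right) = 44391 \cdot 1286797640 = 57122234037240$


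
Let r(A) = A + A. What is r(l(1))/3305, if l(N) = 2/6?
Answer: 2/9915 ≈ 0.00020171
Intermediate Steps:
l(N) = ⅓ (l(N) = 2*(⅙) = ⅓)
r(A) = 2*A
r(l(1))/3305 = (2*(⅓))/3305 = (⅔)*(1/3305) = 2/9915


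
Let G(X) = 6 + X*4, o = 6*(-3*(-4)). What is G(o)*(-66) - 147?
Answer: -19551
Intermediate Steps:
o = 72 (o = 6*12 = 72)
G(X) = 6 + 4*X
G(o)*(-66) - 147 = (6 + 4*72)*(-66) - 147 = (6 + 288)*(-66) - 147 = 294*(-66) - 147 = -19404 - 147 = -19551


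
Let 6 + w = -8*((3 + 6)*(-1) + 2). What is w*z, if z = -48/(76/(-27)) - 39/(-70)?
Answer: 117105/133 ≈ 880.49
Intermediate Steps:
z = 23421/1330 (z = -48/(76*(-1/27)) - 39*(-1/70) = -48/(-76/27) + 39/70 = -48*(-27/76) + 39/70 = 324/19 + 39/70 = 23421/1330 ≈ 17.610)
w = 50 (w = -6 - 8*((3 + 6)*(-1) + 2) = -6 - 8*(9*(-1) + 2) = -6 - 8*(-9 + 2) = -6 - 8*(-7) = -6 + 56 = 50)
w*z = 50*(23421/1330) = 117105/133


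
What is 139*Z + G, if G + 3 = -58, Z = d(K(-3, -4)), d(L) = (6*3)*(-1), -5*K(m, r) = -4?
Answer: -2563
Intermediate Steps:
K(m, r) = ⅘ (K(m, r) = -⅕*(-4) = ⅘)
d(L) = -18 (d(L) = 18*(-1) = -18)
Z = -18
G = -61 (G = -3 - 58 = -61)
139*Z + G = 139*(-18) - 61 = -2502 - 61 = -2563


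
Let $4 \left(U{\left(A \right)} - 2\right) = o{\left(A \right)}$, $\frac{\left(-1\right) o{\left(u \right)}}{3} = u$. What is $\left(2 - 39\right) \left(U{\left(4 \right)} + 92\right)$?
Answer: $-3367$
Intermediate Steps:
$o{\left(u \right)} = - 3 u$
$U{\left(A \right)} = 2 - \frac{3 A}{4}$ ($U{\left(A \right)} = 2 + \frac{\left(-3\right) A}{4} = 2 - \frac{3 A}{4}$)
$\left(2 - 39\right) \left(U{\left(4 \right)} + 92\right) = \left(2 - 39\right) \left(\left(2 - 3\right) + 92\right) = - 37 \left(\left(2 - 3\right) + 92\right) = - 37 \left(-1 + 92\right) = \left(-37\right) 91 = -3367$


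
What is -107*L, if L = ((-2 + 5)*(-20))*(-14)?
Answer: -89880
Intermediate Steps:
L = 840 (L = (3*(-20))*(-14) = -60*(-14) = 840)
-107*L = -107*840 = -89880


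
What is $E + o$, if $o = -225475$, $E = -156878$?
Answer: $-382353$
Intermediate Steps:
$E + o = -156878 - 225475 = -382353$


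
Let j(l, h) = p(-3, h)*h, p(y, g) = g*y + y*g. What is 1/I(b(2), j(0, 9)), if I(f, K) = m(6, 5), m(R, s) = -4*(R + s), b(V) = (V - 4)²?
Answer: -1/44 ≈ -0.022727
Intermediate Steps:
b(V) = (-4 + V)²
p(y, g) = 2*g*y (p(y, g) = g*y + g*y = 2*g*y)
m(R, s) = -4*R - 4*s
j(l, h) = -6*h² (j(l, h) = (2*h*(-3))*h = (-6*h)*h = -6*h²)
I(f, K) = -44 (I(f, K) = -4*6 - 4*5 = -24 - 20 = -44)
1/I(b(2), j(0, 9)) = 1/(-44) = -1/44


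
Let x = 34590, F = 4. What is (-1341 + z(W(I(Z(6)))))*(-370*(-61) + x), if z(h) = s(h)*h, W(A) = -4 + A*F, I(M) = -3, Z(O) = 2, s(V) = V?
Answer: -62018600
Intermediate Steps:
W(A) = -4 + 4*A (W(A) = -4 + A*4 = -4 + 4*A)
z(h) = h² (z(h) = h*h = h²)
(-1341 + z(W(I(Z(6)))))*(-370*(-61) + x) = (-1341 + (-4 + 4*(-3))²)*(-370*(-61) + 34590) = (-1341 + (-4 - 12)²)*(22570 + 34590) = (-1341 + (-16)²)*57160 = (-1341 + 256)*57160 = -1085*57160 = -62018600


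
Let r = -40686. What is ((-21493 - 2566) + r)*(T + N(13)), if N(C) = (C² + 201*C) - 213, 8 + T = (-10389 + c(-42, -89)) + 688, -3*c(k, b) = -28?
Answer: 1385025040/3 ≈ 4.6168e+8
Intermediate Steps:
c(k, b) = 28/3 (c(k, b) = -⅓*(-28) = 28/3)
T = -29099/3 (T = -8 + ((-10389 + 28/3) + 688) = -8 + (-31139/3 + 688) = -8 - 29075/3 = -29099/3 ≈ -9699.7)
N(C) = -213 + C² + 201*C
((-21493 - 2566) + r)*(T + N(13)) = ((-21493 - 2566) - 40686)*(-29099/3 + (-213 + 13² + 201*13)) = (-24059 - 40686)*(-29099/3 + (-213 + 169 + 2613)) = -64745*(-29099/3 + 2569) = -64745*(-21392/3) = 1385025040/3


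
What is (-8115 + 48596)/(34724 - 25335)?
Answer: 40481/9389 ≈ 4.3115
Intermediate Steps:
(-8115 + 48596)/(34724 - 25335) = 40481/9389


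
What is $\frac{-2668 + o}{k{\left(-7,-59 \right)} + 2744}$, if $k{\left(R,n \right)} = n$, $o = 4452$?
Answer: $\frac{1784}{2685} \approx 0.66443$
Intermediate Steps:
$\frac{-2668 + o}{k{\left(-7,-59 \right)} + 2744} = \frac{-2668 + 4452}{-59 + 2744} = \frac{1784}{2685}$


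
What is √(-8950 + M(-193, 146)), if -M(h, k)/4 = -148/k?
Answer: I*√47672942/73 ≈ 94.583*I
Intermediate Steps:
M(h, k) = 592/k (M(h, k) = -(-592)/k = 592/k)
√(-8950 + M(-193, 146)) = √(-8950 + 592/146) = √(-8950 + 592*(1/146)) = √(-8950 + 296/73) = √(-653054/73) = I*√47672942/73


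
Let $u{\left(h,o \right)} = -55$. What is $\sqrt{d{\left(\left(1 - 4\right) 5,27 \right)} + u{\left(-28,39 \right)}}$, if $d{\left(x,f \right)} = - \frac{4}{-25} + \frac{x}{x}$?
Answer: $\frac{i \sqrt{1346}}{5} \approx 7.3376 i$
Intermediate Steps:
$d{\left(x,f \right)} = \frac{29}{25}$ ($d{\left(x,f \right)} = \left(-4\right) \left(- \frac{1}{25}\right) + 1 = \frac{4}{25} + 1 = \frac{29}{25}$)
$\sqrt{d{\left(\left(1 - 4\right) 5,27 \right)} + u{\left(-28,39 \right)}} = \sqrt{\frac{29}{25} - 55} = \sqrt{- \frac{1346}{25}} = \frac{i \sqrt{1346}}{5}$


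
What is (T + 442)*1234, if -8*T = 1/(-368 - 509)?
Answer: 1913362041/3508 ≈ 5.4543e+5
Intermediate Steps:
T = 1/7016 (T = -1/(8*(-368 - 509)) = -⅛/(-877) = -⅛*(-1/877) = 1/7016 ≈ 0.00014253)
(T + 442)*1234 = (1/7016 + 442)*1234 = (3101073/7016)*1234 = 1913362041/3508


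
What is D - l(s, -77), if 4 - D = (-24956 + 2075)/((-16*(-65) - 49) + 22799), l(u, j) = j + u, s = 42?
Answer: 316897/7930 ≈ 39.962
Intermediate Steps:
D = 39347/7930 (D = 4 - (-24956 + 2075)/((-16*(-65) - 49) + 22799) = 4 - (-22881)/((1040 - 49) + 22799) = 4 - (-22881)/(991 + 22799) = 4 - (-22881)/23790 = 4 - 1*(-7627/7930) = 4 + 7627/7930 = 39347/7930 ≈ 4.9618)
D - l(s, -77) = 39347/7930 - (-77 + 42) = 39347/7930 - 1*(-35) = 39347/7930 + 35 = 316897/7930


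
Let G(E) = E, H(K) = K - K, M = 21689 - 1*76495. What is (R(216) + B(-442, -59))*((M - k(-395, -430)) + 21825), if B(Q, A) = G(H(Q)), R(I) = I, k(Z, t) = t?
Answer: -7031016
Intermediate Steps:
M = -54806 (M = 21689 - 76495 = -54806)
H(K) = 0
B(Q, A) = 0
(R(216) + B(-442, -59))*((M - k(-395, -430)) + 21825) = (216 + 0)*((-54806 - 1*(-430)) + 21825) = 216*((-54806 + 430) + 21825) = 216*(-54376 + 21825) = 216*(-32551) = -7031016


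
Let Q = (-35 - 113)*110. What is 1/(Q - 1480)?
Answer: -1/17760 ≈ -5.6306e-5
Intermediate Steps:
Q = -16280 (Q = -148*110 = -16280)
1/(Q - 1480) = 1/(-16280 - 1480) = 1/(-17760) = -1/17760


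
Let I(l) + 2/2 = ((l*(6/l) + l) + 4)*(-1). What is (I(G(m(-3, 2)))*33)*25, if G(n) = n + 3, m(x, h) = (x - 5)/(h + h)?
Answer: -9900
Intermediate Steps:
m(x, h) = (-5 + x)/(2*h) (m(x, h) = (-5 + x)/((2*h)) = (-5 + x)*(1/(2*h)) = (-5 + x)/(2*h))
G(n) = 3 + n
I(l) = -11 - l (I(l) = -1 + ((l*(6/l) + l) + 4)*(-1) = -1 + ((6 + l) + 4)*(-1) = -1 + (10 + l)*(-1) = -1 + (-10 - l) = -11 - l)
(I(G(m(-3, 2)))*33)*25 = ((-11 - (3 + (1/2)*(-5 - 3)/2))*33)*25 = ((-11 - (3 + (1/2)*(1/2)*(-8)))*33)*25 = ((-11 - (3 - 2))*33)*25 = ((-11 - 1*1)*33)*25 = ((-11 - 1)*33)*25 = -12*33*25 = -396*25 = -9900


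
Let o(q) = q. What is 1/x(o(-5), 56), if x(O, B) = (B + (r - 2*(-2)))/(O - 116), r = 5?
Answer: -121/65 ≈ -1.8615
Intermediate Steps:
x(O, B) = (9 + B)/(-116 + O) (x(O, B) = (B + (5 - 2*(-2)))/(O - 116) = (B + (5 + 4))/(-116 + O) = (B + 9)/(-116 + O) = (9 + B)/(-116 + O))
1/x(o(-5), 56) = 1/((9 + 56)/(-116 - 5)) = 1/(65/(-121)) = 1/(-1/121*65) = 1/(-65/121) = -121/65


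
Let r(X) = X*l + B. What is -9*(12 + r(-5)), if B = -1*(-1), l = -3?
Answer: -252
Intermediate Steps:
B = 1
r(X) = 1 - 3*X (r(X) = X*(-3) + 1 = -3*X + 1 = 1 - 3*X)
-9*(12 + r(-5)) = -9*(12 + (1 - 3*(-5))) = -9*(12 + (1 + 15)) = -9*(12 + 16) = -9*28 = -252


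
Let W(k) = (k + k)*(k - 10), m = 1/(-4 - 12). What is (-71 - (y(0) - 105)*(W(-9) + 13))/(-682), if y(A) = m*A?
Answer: -18602/341 ≈ -54.551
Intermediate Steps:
m = -1/16 (m = 1/(-16) = -1/16 ≈ -0.062500)
y(A) = -A/16
W(k) = 2*k*(-10 + k) (W(k) = (2*k)*(-10 + k) = 2*k*(-10 + k))
(-71 - (y(0) - 105)*(W(-9) + 13))/(-682) = (-71 - (-1/16*0 - 105)*(2*(-9)*(-10 - 9) + 13))/(-682) = (-71 - (0 - 105)*(2*(-9)*(-19) + 13))*(-1/682) = (-71 - (-105)*(342 + 13))*(-1/682) = (-71 - (-105)*355)*(-1/682) = (-71 - 1*(-37275))*(-1/682) = (-71 + 37275)*(-1/682) = 37204*(-1/682) = -18602/341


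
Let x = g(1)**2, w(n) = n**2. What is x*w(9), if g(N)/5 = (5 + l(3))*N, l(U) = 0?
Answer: 50625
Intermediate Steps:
g(N) = 25*N (g(N) = 5*((5 + 0)*N) = 5*(5*N) = 25*N)
x = 625 (x = (25*1)**2 = 25**2 = 625)
x*w(9) = 625*9**2 = 625*81 = 50625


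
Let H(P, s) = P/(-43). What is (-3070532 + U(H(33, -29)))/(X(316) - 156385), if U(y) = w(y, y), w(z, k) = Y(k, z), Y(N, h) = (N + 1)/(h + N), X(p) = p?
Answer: 101327561/5150277 ≈ 19.674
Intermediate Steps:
H(P, s) = -P/43 (H(P, s) = P*(-1/43) = -P/43)
Y(N, h) = (1 + N)/(N + h)
w(z, k) = (1 + k)/(k + z)
U(y) = (1 + y)/(2*y) (U(y) = (1 + y)/(y + y) = (1 + y)/((2*y)) = (1/(2*y))*(1 + y) = (1 + y)/(2*y))
(-3070532 + U(H(33, -29)))/(X(316) - 156385) = (-3070532 + (1 - 1/43*33)/(2*((-1/43*33))))/(316 - 156385) = (-3070532 + (1 - 33/43)/(2*(-33/43)))/(-156069) = (-3070532 + (½)*(-43/33)*(10/43))*(-1/156069) = (-3070532 - 5/33)*(-1/156069) = -101327561/33*(-1/156069) = 101327561/5150277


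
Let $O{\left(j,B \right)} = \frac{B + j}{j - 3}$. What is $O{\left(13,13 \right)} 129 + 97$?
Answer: $\frac{2162}{5} \approx 432.4$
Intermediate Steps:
$O{\left(j,B \right)} = \frac{B + j}{-3 + j}$
$O{\left(13,13 \right)} 129 + 97 = \frac{13 + 13}{-3 + 13} \cdot 129 + 97 = \frac{1}{10} \cdot 26 \cdot 129 + 97 = \frac{13}{5} \cdot 129 + 97 = \frac{1677}{5} + 97 = \frac{2162}{5}$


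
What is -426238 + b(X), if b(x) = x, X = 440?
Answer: -425798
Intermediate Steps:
-426238 + b(X) = -426238 + 440 = -425798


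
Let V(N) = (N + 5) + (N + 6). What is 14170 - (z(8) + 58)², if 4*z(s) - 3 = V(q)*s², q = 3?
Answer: -1523609/16 ≈ -95226.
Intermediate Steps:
V(N) = 11 + 2*N (V(N) = (5 + N) + (6 + N) = 11 + 2*N)
z(s) = ¾ + 17*s²/4 (z(s) = ¾ + ((11 + 2*3)*s²)/4 = ¾ + ((11 + 6)*s²)/4 = ¾ + (17*s²)/4 = ¾ + 17*s²/4)
14170 - (z(8) + 58)² = 14170 - ((¾ + (17/4)*8²) + 58)² = 14170 - ((¾ + (17/4)*64) + 58)² = 14170 - ((¾ + 272) + 58)² = 14170 - (1091/4 + 58)² = 14170 - (1323/4)² = 14170 - 1*1750329/16 = 14170 - 1750329/16 = -1523609/16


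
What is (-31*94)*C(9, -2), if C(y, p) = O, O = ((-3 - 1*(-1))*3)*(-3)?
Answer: -52452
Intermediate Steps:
O = 18 (O = ((-3 + 1)*3)*(-3) = -2*3*(-3) = -6*(-3) = 18)
C(y, p) = 18
(-31*94)*C(9, -2) = -31*94*18 = -2914*18 = -52452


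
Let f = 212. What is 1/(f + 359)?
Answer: 1/571 ≈ 0.0017513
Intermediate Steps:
1/(f + 359) = 1/(212 + 359) = 1/571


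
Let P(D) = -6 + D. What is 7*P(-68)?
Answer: -518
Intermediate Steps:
7*P(-68) = 7*(-6 - 68) = 7*(-74) = -518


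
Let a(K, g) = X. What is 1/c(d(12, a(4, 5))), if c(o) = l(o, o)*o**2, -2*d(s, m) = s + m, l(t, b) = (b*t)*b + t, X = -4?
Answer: -1/1088 ≈ -0.00091912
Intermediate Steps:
a(K, g) = -4
l(t, b) = t + t*b**2 (l(t, b) = t*b**2 + t = t + t*b**2)
d(s, m) = -m/2 - s/2 (d(s, m) = -(s + m)/2 = -(m + s)/2 = -m/2 - s/2)
c(o) = o**3*(1 + o**2) (c(o) = (o*(1 + o**2))*o**2 = o**3*(1 + o**2))
1/c(d(12, a(4, 5))) = 1/((-1/2*(-4) - 1/2*12)**3 + (-1/2*(-4) - 1/2*12)**5) = 1/((2 - 6)**3 + (2 - 6)**5) = 1/((-4)**3 + (-4)**5) = 1/(-64 - 1024) = 1/(-1088) = -1/1088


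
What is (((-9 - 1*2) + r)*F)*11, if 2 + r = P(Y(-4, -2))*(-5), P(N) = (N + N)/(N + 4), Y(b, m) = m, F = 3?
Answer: -99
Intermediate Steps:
P(N) = 2*N/(4 + N) (P(N) = (2*N)/(4 + N) = 2*N/(4 + N))
r = 8 (r = -2 + (2*(-2)/(4 - 2))*(-5) = -2 + (2*(-2)/2)*(-5) = -2 + (2*(-2)*(½))*(-5) = -2 - 2*(-5) = -2 + 10 = 8)
(((-9 - 1*2) + r)*F)*11 = (((-9 - 1*2) + 8)*3)*11 = (((-9 - 2) + 8)*3)*11 = ((-11 + 8)*3)*11 = -3*3*11 = -9*11 = -99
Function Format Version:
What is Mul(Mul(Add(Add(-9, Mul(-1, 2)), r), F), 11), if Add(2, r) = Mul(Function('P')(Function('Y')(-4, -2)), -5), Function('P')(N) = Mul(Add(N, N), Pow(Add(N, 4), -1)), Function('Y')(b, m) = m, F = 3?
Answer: -99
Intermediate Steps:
Function('P')(N) = Mul(2, N, Pow(Add(4, N), -1)) (Function('P')(N) = Mul(Mul(2, N), Pow(Add(4, N), -1)) = Mul(2, N, Pow(Add(4, N), -1)))
r = 8 (r = Add(-2, Mul(Mul(2, -2, Pow(Add(4, -2), -1)), -5)) = Add(-2, Mul(Mul(2, -2, Pow(2, -1)), -5)) = Add(-2, Mul(Mul(2, -2, Rational(1, 2)), -5)) = Add(-2, Mul(-2, -5)) = Add(-2, 10) = 8)
Mul(Mul(Add(Add(-9, Mul(-1, 2)), r), F), 11) = Mul(Mul(Add(Add(-9, Mul(-1, 2)), 8), 3), 11) = Mul(Mul(Add(Add(-9, -2), 8), 3), 11) = Mul(Mul(Add(-11, 8), 3), 11) = Mul(Mul(-3, 3), 11) = Mul(-9, 11) = -99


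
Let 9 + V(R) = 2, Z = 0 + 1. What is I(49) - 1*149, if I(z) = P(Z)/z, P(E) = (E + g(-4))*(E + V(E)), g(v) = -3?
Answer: -7289/49 ≈ -148.76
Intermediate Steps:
Z = 1
V(R) = -7 (V(R) = -9 + 2 = -7)
P(E) = (-7 + E)*(-3 + E) (P(E) = (E - 3)*(E - 7) = (-3 + E)*(-7 + E) = (-7 + E)*(-3 + E))
I(z) = 12/z (I(z) = (21 + 1² - 10*1)/z = (21 + 1 - 10)/z = 12/z)
I(49) - 1*149 = 12/49 - 1*149 = 12*(1/49) - 149 = 12/49 - 149 = -7289/49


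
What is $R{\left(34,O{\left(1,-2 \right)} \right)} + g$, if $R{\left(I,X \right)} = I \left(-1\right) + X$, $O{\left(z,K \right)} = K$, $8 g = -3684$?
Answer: $- \frac{993}{2} \approx -496.5$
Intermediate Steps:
$g = - \frac{921}{2}$ ($g = \frac{1}{8} \left(-3684\right) = - \frac{921}{2} \approx -460.5$)
$R{\left(I,X \right)} = X - I$ ($R{\left(I,X \right)} = - I + X = X - I$)
$R{\left(34,O{\left(1,-2 \right)} \right)} + g = \left(-2 - 34\right) - \frac{921}{2} = -36 - \frac{921}{2} = - \frac{993}{2}$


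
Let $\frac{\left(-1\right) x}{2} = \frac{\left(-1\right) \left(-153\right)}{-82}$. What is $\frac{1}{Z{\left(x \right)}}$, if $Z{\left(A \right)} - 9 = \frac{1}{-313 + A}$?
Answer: $\frac{12680}{114079} \approx 0.11115$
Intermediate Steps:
$x = \frac{153}{41}$ ($x = - 2 \frac{\left(-1\right) \left(-153\right)}{-82} = - 2 \cdot 153 \left(- \frac{1}{82}\right) = \left(-2\right) \left(- \frac{153}{82}\right) = \frac{153}{41} \approx 3.7317$)
$Z{\left(A \right)} = 9 + \frac{1}{-313 + A}$
$\frac{1}{Z{\left(x \right)}} = \frac{1}{\frac{1}{-313 + \frac{153}{41}} \left(-2816 + 9 \cdot \frac{153}{41}\right)} = \frac{1}{\frac{1}{- \frac{12680}{41}} \left(-2816 + \frac{1377}{41}\right)} = \frac{1}{\left(- \frac{41}{12680}\right) \left(- \frac{114079}{41}\right)} = \frac{1}{\frac{114079}{12680}} = \frac{12680}{114079}$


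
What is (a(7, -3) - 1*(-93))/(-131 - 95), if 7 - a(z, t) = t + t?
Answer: -53/113 ≈ -0.46903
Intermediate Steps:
a(z, t) = 7 - 2*t (a(z, t) = 7 - (t + t) = 7 - 2*t)
(a(7, -3) - 1*(-93))/(-131 - 95) = ((7 - 2*(-3)) - 1*(-93))/(-131 - 95) = ((7 + 6) + 93)/(-226) = -(13 + 93)/226 = -1/226*106 = -53/113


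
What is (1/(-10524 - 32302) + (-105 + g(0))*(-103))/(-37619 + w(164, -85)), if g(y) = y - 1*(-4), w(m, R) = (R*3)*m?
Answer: -445518877/3402054614 ≈ -0.13096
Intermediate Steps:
w(m, R) = 3*R*m (w(m, R) = (3*R)*m = 3*R*m)
g(y) = 4 + y (g(y) = y + 4 = 4 + y)
(1/(-10524 - 32302) + (-105 + g(0))*(-103))/(-37619 + w(164, -85)) = (1/(-10524 - 32302) + (-105 + (4 + 0))*(-103))/(-37619 + 3*(-85)*164) = (1/(-42826) + (-105 + 4)*(-103))/(-37619 - 41820) = (-1/42826 - 101*(-103))/(-79439) = (-1/42826 + 10403)*(-1/79439) = (445518877/42826)*(-1/79439) = -445518877/3402054614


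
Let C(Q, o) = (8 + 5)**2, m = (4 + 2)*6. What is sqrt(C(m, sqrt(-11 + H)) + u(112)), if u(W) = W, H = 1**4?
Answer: sqrt(281) ≈ 16.763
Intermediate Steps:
H = 1
m = 36 (m = 6*6 = 36)
C(Q, o) = 169 (C(Q, o) = 13**2 = 169)
sqrt(C(m, sqrt(-11 + H)) + u(112)) = sqrt(169 + 112) = sqrt(281)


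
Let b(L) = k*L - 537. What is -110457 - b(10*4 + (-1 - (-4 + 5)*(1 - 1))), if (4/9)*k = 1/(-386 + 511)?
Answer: -54960351/500 ≈ -1.0992e+5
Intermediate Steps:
k = 9/500 (k = 9/(4*(-386 + 511)) = (9/4)/125 = (9/4)*(1/125) = 9/500 ≈ 0.018000)
b(L) = -537 + 9*L/500 (b(L) = 9*L/500 - 537 = -537 + 9*L/500)
-110457 - b(10*4 + (-1 - (-4 + 5)*(1 - 1))) = -110457 - (-537 + 9*(10*4 + (-1 - (-4 + 5)*(1 - 1)))/500) = -110457 - (-537 + 9*(40 + (-1 - 0))/500) = -110457 - (-537 + 9*(40 + (-1 - 1*0))/500) = -110457 - (-537 + 9*(40 + (-1 + 0))/500) = -110457 - (-537 + 9*(40 - 1)/500) = -110457 - (-537 + (9/500)*39) = -110457 - (-537 + 351/500) = -110457 - 1*(-268149/500) = -110457 + 268149/500 = -54960351/500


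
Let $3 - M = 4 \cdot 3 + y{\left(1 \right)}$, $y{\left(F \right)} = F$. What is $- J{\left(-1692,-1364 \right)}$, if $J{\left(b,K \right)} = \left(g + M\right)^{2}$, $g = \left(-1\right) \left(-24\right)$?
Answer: $-196$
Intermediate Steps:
$g = 24$
$M = -10$ ($M = 3 - \left(4 \cdot 3 + 1\right) = 3 - \left(12 + 1\right) = 3 - 13 = -10$)
$J{\left(b,K \right)} = 196$ ($J{\left(b,K \right)} = \left(24 - 10\right)^{2} = 14^{2} = 196$)
$- J{\left(-1692,-1364 \right)} = \left(-1\right) 196 = -196$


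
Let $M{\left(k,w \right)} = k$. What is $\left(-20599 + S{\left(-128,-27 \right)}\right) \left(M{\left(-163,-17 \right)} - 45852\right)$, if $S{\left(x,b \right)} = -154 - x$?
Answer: $949059375$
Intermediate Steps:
$\left(-20599 + S{\left(-128,-27 \right)}\right) \left(M{\left(-163,-17 \right)} - 45852\right) = \left(-20599 - 26\right) \left(-163 - 45852\right) = \left(-20599 + \left(-154 + 128\right)\right) \left(-46015\right) = \left(-20599 - 26\right) \left(-46015\right) = \left(-20625\right) \left(-46015\right) = 949059375$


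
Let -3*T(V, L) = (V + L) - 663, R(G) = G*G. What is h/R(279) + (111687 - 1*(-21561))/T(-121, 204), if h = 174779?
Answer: 7804461131/11286945 ≈ 691.46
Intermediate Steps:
R(G) = G²
T(V, L) = 221 - L/3 - V/3 (T(V, L) = -((V + L) - 663)/3 = -((L + V) - 663)/3 = -(-663 + L + V)/3 = 221 - L/3 - V/3)
h/R(279) + (111687 - 1*(-21561))/T(-121, 204) = 174779/(279²) + (111687 - 1*(-21561))/(221 - ⅓*204 - ⅓*(-121)) = 174779/77841 + (111687 + 21561)/(221 - 68 + 121/3) = 174779*(1/77841) + 133248/(580/3) = 174779/77841 + 133248*(3/580) = 174779/77841 + 99936/145 = 7804461131/11286945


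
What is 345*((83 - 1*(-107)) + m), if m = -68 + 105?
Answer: 78315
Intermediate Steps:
m = 37
345*((83 - 1*(-107)) + m) = 345*((83 - 1*(-107)) + 37) = 345*((83 + 107) + 37) = 345*(190 + 37) = 345*227 = 78315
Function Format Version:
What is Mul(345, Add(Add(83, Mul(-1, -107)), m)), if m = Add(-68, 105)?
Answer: 78315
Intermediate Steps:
m = 37
Mul(345, Add(Add(83, Mul(-1, -107)), m)) = Mul(345, Add(Add(83, Mul(-1, -107)), 37)) = Mul(345, Add(Add(83, 107), 37)) = Mul(345, Add(190, 37)) = Mul(345, 227) = 78315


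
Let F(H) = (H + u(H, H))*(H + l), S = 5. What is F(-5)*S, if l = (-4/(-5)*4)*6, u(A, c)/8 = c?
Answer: -3195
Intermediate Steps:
u(A, c) = 8*c
l = 96/5 (l = (-4*(-1/5)*4)*6 = ((4/5)*4)*6 = (16/5)*6 = 96/5 ≈ 19.200)
F(H) = 9*H*(96/5 + H) (F(H) = (H + 8*H)*(H + 96/5) = (9*H)*(96/5 + H) = 9*H*(96/5 + H))
F(-5)*S = ((9/5)*(-5)*(96 + 5*(-5)))*5 = ((9/5)*(-5)*(96 - 25))*5 = ((9/5)*(-5)*71)*5 = -639*5 = -3195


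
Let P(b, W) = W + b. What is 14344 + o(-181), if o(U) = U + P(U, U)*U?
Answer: 79685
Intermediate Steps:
o(U) = U + 2*U² (o(U) = U + (U + U)*U = U + (2*U)*U = U + 2*U²)
14344 + o(-181) = 14344 - 181*(1 + 2*(-181)) = 14344 - 181*(1 - 362) = 14344 - 181*(-361) = 14344 + 65341 = 79685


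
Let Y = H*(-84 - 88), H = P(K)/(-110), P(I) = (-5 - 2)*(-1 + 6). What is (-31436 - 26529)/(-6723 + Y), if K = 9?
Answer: 127523/14911 ≈ 8.5523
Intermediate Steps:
P(I) = -35 (P(I) = -7*5 = -35)
H = 7/22 (H = -35/(-110) = -35*(-1/110) = 7/22 ≈ 0.31818)
Y = -602/11 (Y = 7*(-84 - 88)/22 = (7/22)*(-172) = -602/11 ≈ -54.727)
(-31436 - 26529)/(-6723 + Y) = (-31436 - 26529)/(-6723 - 602/11) = -57965/(-74555/11) = -57965*(-11/74555) = 127523/14911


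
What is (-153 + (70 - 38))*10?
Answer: -1210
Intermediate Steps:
(-153 + (70 - 38))*10 = (-153 + 32)*10 = -121*10 = -1210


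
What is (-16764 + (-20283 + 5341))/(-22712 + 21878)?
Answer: 15853/417 ≈ 38.017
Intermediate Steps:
(-16764 + (-20283 + 5341))/(-22712 + 21878) = (-16764 - 14942)/(-834) = -31706*(-1/834) = 15853/417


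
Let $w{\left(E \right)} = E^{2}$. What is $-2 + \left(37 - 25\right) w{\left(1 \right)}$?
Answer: $10$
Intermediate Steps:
$-2 + \left(37 - 25\right) w{\left(1 \right)} = -2 + \left(37 - 25\right) 1^{2} = -2 + \left(37 - 25\right) 1 = -2 + 12 \cdot 1 = -2 + 12 = 10$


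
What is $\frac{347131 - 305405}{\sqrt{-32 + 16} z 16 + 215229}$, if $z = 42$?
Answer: $\frac{427649774}{2206226085} - \frac{5340928 i}{2206226085} \approx 0.19384 - 0.0024208 i$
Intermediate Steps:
$\frac{347131 - 305405}{\sqrt{-32 + 16} z 16 + 215229} = \frac{347131 - 305405}{\sqrt{-32 + 16} \cdot 42 \cdot 16 + 215229} = \frac{41726}{\sqrt{-16} \cdot 42 \cdot 16 + 215229} = \frac{41726}{4 i 42 \cdot 16 + 215229} = \frac{41726}{168 i 16 + 215229} = \frac{41726}{2688 i + 215229} = \frac{41726}{215229 + 2688 i} = 41726 \frac{215229 - 2688 i}{46330747785} = \frac{41726 \left(215229 - 2688 i\right)}{46330747785}$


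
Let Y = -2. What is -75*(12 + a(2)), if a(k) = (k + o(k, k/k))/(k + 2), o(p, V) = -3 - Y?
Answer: -3675/4 ≈ -918.75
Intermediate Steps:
o(p, V) = -1 (o(p, V) = -3 - 1*(-2) = -3 + 2 = -1)
a(k) = (-1 + k)/(2 + k) (a(k) = (k - 1)/(k + 2) = (-1 + k)/(2 + k))
-75*(12 + a(2)) = -75*(12 + (-1 + 2)/(2 + 2)) = -75*(12 + 1/4) = -75*(12 + (¼)*1) = -75*(12 + ¼) = -75*49/4 = -3675/4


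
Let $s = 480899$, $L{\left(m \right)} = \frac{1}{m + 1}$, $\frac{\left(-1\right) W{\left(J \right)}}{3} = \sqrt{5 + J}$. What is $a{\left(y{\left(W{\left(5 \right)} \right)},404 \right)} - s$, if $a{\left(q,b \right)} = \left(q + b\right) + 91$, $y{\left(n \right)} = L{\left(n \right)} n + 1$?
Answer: $- \frac{42755777}{89} + \frac{3 \sqrt{10}}{89} \approx -4.804 \cdot 10^{5}$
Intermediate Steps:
$W{\left(J \right)} = - 3 \sqrt{5 + J}$
$L{\left(m \right)} = \frac{1}{1 + m}$
$y{\left(n \right)} = 1 + \frac{n}{1 + n}$ ($y{\left(n \right)} = \frac{n}{1 + n} + 1 = 1 + \frac{n}{1 + n}$)
$a{\left(q,b \right)} = 91 + b + q$ ($a{\left(q,b \right)} = \left(b + q\right) + 91 = 91 + b + q$)
$a{\left(y{\left(W{\left(5 \right)} \right)},404 \right)} - s = \left(91 + 404 + \frac{1 + 2 \left(- 3 \sqrt{5 + 5}\right)}{1 - 3 \sqrt{5 + 5}}\right) - 480899 = \left(91 + 404 + \frac{1 + 2 \left(- 3 \sqrt{10}\right)}{1 - 3 \sqrt{10}}\right) - 480899 = \left(91 + 404 + \frac{1 - 6 \sqrt{10}}{1 - 3 \sqrt{10}}\right) - 480899 = \left(495 + \frac{1 - 6 \sqrt{10}}{1 - 3 \sqrt{10}}\right) - 480899 = -480404 + \frac{1 - 6 \sqrt{10}}{1 - 3 \sqrt{10}}$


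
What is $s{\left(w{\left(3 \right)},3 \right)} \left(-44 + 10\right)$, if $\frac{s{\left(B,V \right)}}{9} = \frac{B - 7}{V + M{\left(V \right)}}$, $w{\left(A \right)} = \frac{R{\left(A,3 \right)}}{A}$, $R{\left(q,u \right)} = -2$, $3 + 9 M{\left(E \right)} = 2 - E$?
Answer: $918$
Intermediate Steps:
$M{\left(E \right)} = - \frac{1}{9} - \frac{E}{9}$ ($M{\left(E \right)} = - \frac{1}{3} + \frac{2 - E}{9} = - \frac{1}{3} - \left(- \frac{2}{9} + \frac{E}{9}\right) = - \frac{1}{9} - \frac{E}{9}$)
$w{\left(A \right)} = - \frac{2}{A}$
$s{\left(B,V \right)} = \frac{9 \left(-7 + B\right)}{- \frac{1}{9} + \frac{8 V}{9}}$ ($s{\left(B,V \right)} = 9 \frac{B - 7}{V - \left(\frac{1}{9} + \frac{V}{9}\right)} = 9 \frac{-7 + B}{- \frac{1}{9} + \frac{8 V}{9}} = \frac{9 \left(-7 + B\right)}{- \frac{1}{9} + \frac{8 V}{9}}$)
$s{\left(w{\left(3 \right)},3 \right)} \left(-44 + 10\right) = \frac{81 \left(-7 - \frac{2}{3}\right)}{-1 + 8 \cdot 3} \left(-44 + 10\right) = \frac{81 \left(-7 - \frac{2}{3}\right)}{-1 + 24} \left(-34\right) = \frac{81 \left(-7 - \frac{2}{3}\right)}{23} \left(-34\right) = 81 \cdot \frac{1}{23} \left(- \frac{23}{3}\right) \left(-34\right) = \left(-27\right) \left(-34\right) = 918$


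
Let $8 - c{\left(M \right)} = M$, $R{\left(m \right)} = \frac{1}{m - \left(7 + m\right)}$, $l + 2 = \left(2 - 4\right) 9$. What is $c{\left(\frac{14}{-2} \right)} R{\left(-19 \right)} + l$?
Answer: $- \frac{155}{7} \approx -22.143$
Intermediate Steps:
$l = -20$ ($l = -2 + \left(2 - 4\right) 9 = -2 - 18 = -20$)
$R{\left(m \right)} = - \frac{1}{7}$ ($R{\left(m \right)} = \frac{1}{-7} = - \frac{1}{7}$)
$c{\left(M \right)} = 8 - M$
$c{\left(\frac{14}{-2} \right)} R{\left(-19 \right)} + l = \left(8 - \frac{14}{-2}\right) \left(- \frac{1}{7}\right) - 20 = \left(8 - 14 \left(- \frac{1}{2}\right)\right) \left(- \frac{1}{7}\right) - 20 = \left(8 - -7\right) \left(- \frac{1}{7}\right) - 20 = \left(8 + 7\right) \left(- \frac{1}{7}\right) - 20 = 15 \left(- \frac{1}{7}\right) - 20 = - \frac{15}{7} - 20 = - \frac{155}{7}$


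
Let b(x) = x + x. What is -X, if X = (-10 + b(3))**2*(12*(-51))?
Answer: 9792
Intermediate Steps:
b(x) = 2*x
X = -9792 (X = (-10 + 2*3)**2*(12*(-51)) = (-10 + 6)**2*(-612) = (-4)**2*(-612) = 16*(-612) = -9792)
-X = -1*(-9792) = 9792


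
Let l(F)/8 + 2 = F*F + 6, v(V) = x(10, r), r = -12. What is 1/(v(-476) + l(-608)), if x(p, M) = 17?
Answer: 1/2957361 ≈ 3.3814e-7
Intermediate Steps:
v(V) = 17
l(F) = 32 + 8*F² (l(F) = -16 + 8*(F*F + 6) = -16 + 8*(F² + 6) = -16 + 8*(6 + F²) = -16 + (48 + 8*F²) = 32 + 8*F²)
1/(v(-476) + l(-608)) = 1/(17 + (32 + 8*(-608)²)) = 1/(17 + (32 + 8*369664)) = 1/(17 + (32 + 2957312)) = 1/(17 + 2957344) = 1/2957361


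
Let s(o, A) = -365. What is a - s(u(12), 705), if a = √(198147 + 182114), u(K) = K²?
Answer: 365 + √380261 ≈ 981.65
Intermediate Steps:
a = √380261 ≈ 616.65
a - s(u(12), 705) = √380261 - 1*(-365) = √380261 + 365 = 365 + √380261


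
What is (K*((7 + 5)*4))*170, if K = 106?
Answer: 864960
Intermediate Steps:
(K*((7 + 5)*4))*170 = (106*((7 + 5)*4))*170 = (106*(12*4))*170 = (106*48)*170 = 5088*170 = 864960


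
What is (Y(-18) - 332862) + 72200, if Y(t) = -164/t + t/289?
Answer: -677958326/2601 ≈ -2.6065e+5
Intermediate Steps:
Y(t) = -164/t + t/289 (Y(t) = -164/t + t*(1/289) = -164/t + t/289)
(Y(-18) - 332862) + 72200 = ((-164/(-18) + (1/289)*(-18)) - 332862) + 72200 = ((-164*(-1/18) - 18/289) - 332862) + 72200 = ((82/9 - 18/289) - 332862) + 72200 = (23536/2601 - 332862) + 72200 = -865750526/2601 + 72200 = -677958326/2601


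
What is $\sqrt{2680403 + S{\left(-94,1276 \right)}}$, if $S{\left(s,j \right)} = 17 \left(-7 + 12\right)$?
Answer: $6 \sqrt{74458} \approx 1637.2$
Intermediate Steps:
$S{\left(s,j \right)} = 85$ ($S{\left(s,j \right)} = 17 \cdot 5 = 85$)
$\sqrt{2680403 + S{\left(-94,1276 \right)}} = \sqrt{2680403 + 85} = \sqrt{2680488} = 6 \sqrt{74458}$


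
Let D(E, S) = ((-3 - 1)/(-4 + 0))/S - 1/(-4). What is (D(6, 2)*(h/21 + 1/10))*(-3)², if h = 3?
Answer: 459/280 ≈ 1.6393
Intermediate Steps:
D(E, S) = ¼ + 1/S (D(E, S) = (-4/(-4))/S - 1*(-¼) = (-4*(-¼))/S + ¼ = 1/S + ¼ = ¼ + 1/S)
(D(6, 2)*(h/21 + 1/10))*(-3)² = (((¼)*(4 + 2)/2)*(3/21 + 1/10))*(-3)² = (((¼)*(½)*6)*(3*(1/21) + 1*(⅒)))*9 = (3*(⅐ + ⅒)/4)*9 = ((¾)*(17/70))*9 = (51/280)*9 = 459/280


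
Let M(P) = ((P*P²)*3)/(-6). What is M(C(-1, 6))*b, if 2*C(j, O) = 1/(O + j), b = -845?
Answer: 169/400 ≈ 0.42250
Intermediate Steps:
C(j, O) = 1/(2*(O + j))
M(P) = -P³/2 (M(P) = (P³*3)*(-⅙) = (3*P³)*(-⅙) = -P³/2)
M(C(-1, 6))*b = -1/(8*(6 - 1)³)/2*(-845) = -((½)/5)³/2*(-845) = -((½)*(⅕))³/2*(-845) = -(⅒)³/2*(-845) = -½*1/1000*(-845) = -1/2000*(-845) = 169/400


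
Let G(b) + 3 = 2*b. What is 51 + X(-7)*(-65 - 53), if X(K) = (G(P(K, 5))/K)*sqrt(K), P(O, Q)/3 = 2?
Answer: 51 + 1062*I*sqrt(7)/7 ≈ 51.0 + 401.4*I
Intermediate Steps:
P(O, Q) = 6 (P(O, Q) = 3*2 = 6)
G(b) = -3 + 2*b
X(K) = 9/sqrt(K) (X(K) = ((-3 + 2*6)/K)*sqrt(K) = ((-3 + 12)/K)*sqrt(K) = (9/K)*sqrt(K) = 9/sqrt(K))
51 + X(-7)*(-65 - 53) = 51 + (9/sqrt(-7))*(-65 - 53) = 51 + (9*(-I*sqrt(7)/7))*(-118) = 51 - 9*I*sqrt(7)/7*(-118) = 51 + 1062*I*sqrt(7)/7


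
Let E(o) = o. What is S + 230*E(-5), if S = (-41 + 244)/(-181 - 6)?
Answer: -215253/187 ≈ -1151.1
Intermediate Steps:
S = -203/187 (S = 203/(-187) = 203*(-1/187) = -203/187 ≈ -1.0856)
S + 230*E(-5) = -203/187 + 230*(-5) = -203/187 - 1150 = -215253/187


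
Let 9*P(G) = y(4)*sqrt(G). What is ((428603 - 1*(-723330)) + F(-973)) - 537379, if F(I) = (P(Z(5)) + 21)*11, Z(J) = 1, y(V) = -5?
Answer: 5533010/9 ≈ 6.1478e+5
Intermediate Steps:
P(G) = -5*sqrt(G)/9 (P(G) = (-5*sqrt(G))/9 = -5*sqrt(G)/9)
F(I) = 2024/9 (F(I) = (-5*sqrt(1)/9 + 21)*11 = (-5/9*1 + 21)*11 = (-5/9 + 21)*11 = (184/9)*11 = 2024/9)
((428603 - 1*(-723330)) + F(-973)) - 537379 = ((428603 - 1*(-723330)) + 2024/9) - 537379 = ((428603 + 723330) + 2024/9) - 537379 = (1151933 + 2024/9) - 537379 = 10369421/9 - 537379 = 5533010/9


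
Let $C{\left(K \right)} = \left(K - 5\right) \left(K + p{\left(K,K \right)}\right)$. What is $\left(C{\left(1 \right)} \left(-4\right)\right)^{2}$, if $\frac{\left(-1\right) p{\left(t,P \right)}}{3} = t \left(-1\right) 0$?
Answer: $256$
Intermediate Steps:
$p{\left(t,P \right)} = 0$ ($p{\left(t,P \right)} = - 3 t \left(-1\right) 0 = - 3 - t 0 = \left(-3\right) 0 = 0$)
$C{\left(K \right)} = K \left(-5 + K\right)$ ($C{\left(K \right)} = \left(K - 5\right) \left(K + 0\right) = \left(-5 + K\right) K = K \left(-5 + K\right)$)
$\left(C{\left(1 \right)} \left(-4\right)\right)^{2} = \left(1 \left(-5 + 1\right) \left(-4\right)\right)^{2} = \left(1 \left(-4\right) \left(-4\right)\right)^{2} = \left(\left(-4\right) \left(-4\right)\right)^{2} = 16^{2} = 256$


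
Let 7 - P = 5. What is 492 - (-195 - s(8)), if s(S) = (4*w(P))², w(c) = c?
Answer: 751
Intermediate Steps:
P = 2 (P = 7 - 1*5 = 7 - 5 = 2)
s(S) = 64 (s(S) = (4*2)² = 8² = 64)
492 - (-195 - s(8)) = 492 - (-195 - 1*64) = 492 - (-195 - 64) = 492 - 1*(-259) = 492 + 259 = 751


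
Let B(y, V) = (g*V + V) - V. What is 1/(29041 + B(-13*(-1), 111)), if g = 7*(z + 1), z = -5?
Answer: 1/25933 ≈ 3.8561e-5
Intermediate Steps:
g = -28 (g = 7*(-5 + 1) = 7*(-4) = -28)
B(y, V) = -28*V (B(y, V) = (-28*V + V) - V = -27*V - V = -28*V)
1/(29041 + B(-13*(-1), 111)) = 1/(29041 - 28*111) = 1/(29041 - 3108) = 1/25933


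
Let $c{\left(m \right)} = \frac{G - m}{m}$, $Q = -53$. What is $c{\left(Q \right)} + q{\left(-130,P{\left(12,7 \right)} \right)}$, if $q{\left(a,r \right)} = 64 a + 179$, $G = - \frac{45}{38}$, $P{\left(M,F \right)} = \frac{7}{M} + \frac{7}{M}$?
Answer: $- \frac{16397943}{2014} \approx -8142.0$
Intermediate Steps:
$P{\left(M,F \right)} = \frac{14}{M}$
$G = - \frac{45}{38}$ ($G = \left(-45\right) \frac{1}{38} = - \frac{45}{38} \approx -1.1842$)
$q{\left(a,r \right)} = 179 + 64 a$
$c{\left(m \right)} = \frac{- \frac{45}{38} - m}{m}$
$c{\left(Q \right)} + q{\left(-130,P{\left(12,7 \right)} \right)} = \frac{- \frac{45}{38} - -53}{-53} + \left(179 + 64 \left(-130\right)\right) = - \frac{- \frac{45}{38} + 53}{53} + \left(179 - 8320\right) = \left(- \frac{1}{53}\right) \frac{1969}{38} - 8141 = - \frac{1969}{2014} - 8141 = - \frac{16397943}{2014}$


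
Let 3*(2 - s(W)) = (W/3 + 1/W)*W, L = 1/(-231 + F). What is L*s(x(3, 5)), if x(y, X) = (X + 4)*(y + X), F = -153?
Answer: 1723/1152 ≈ 1.4957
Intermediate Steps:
x(y, X) = (4 + X)*(X + y)
L = -1/384 (L = 1/(-231 - 153) = 1/(-384) = -1/384 ≈ -0.0026042)
s(W) = 2 - W*(1/W + W/3)/3 (s(W) = 2 - (W/3 + 1/W)*W/3 = 2 - (1/W + W/3)*W/3 = 2 - W*(1/W + W/3)/3)
L*s(x(3, 5)) = -(5/3 - (5² + 4*5 + 4*3 + 5*3)²/9)/384 = -(5/3 - (25 + 20 + 12 + 15)²/9)/384 = -(5/3 - ⅑*72²)/384 = -(5/3 - ⅑*5184)/384 = -(5/3 - 576)/384 = -1/384*(-1723/3) = 1723/1152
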